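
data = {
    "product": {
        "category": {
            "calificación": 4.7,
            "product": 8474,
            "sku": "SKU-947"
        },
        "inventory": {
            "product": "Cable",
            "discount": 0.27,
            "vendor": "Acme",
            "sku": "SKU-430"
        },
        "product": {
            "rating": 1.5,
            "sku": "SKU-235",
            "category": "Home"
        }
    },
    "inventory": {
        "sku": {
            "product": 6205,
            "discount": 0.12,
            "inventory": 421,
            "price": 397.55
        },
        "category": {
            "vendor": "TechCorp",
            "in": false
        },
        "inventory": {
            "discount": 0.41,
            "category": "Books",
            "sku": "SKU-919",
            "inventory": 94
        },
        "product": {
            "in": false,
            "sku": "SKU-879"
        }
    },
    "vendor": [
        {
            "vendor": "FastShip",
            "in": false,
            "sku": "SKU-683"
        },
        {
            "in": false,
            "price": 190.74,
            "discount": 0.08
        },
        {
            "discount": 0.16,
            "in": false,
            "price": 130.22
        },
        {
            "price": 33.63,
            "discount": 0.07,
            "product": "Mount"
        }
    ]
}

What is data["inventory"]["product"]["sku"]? "SKU-879"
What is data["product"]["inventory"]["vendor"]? "Acme"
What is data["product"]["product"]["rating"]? 1.5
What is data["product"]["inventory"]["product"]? "Cable"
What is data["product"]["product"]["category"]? "Home"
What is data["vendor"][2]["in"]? False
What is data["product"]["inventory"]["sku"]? "SKU-430"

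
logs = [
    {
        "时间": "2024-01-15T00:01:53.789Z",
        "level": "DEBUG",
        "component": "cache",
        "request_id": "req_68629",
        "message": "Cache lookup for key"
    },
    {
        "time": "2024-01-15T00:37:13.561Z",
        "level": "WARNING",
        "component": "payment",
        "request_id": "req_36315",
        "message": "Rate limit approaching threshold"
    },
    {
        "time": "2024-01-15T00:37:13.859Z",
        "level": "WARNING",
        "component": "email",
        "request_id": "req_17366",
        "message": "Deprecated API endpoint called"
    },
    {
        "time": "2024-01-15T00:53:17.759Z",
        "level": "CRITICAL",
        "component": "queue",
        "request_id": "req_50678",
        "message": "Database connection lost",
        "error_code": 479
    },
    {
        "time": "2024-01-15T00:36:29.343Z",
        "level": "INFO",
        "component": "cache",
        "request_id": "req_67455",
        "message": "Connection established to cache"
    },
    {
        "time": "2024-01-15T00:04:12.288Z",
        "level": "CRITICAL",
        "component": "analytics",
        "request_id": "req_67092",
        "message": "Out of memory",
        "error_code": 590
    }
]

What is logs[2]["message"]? "Deprecated API endpoint called"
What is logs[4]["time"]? "2024-01-15T00:36:29.343Z"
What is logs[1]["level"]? "WARNING"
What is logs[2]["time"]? "2024-01-15T00:37:13.859Z"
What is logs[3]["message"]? "Database connection lost"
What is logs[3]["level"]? "CRITICAL"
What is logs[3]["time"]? "2024-01-15T00:53:17.759Z"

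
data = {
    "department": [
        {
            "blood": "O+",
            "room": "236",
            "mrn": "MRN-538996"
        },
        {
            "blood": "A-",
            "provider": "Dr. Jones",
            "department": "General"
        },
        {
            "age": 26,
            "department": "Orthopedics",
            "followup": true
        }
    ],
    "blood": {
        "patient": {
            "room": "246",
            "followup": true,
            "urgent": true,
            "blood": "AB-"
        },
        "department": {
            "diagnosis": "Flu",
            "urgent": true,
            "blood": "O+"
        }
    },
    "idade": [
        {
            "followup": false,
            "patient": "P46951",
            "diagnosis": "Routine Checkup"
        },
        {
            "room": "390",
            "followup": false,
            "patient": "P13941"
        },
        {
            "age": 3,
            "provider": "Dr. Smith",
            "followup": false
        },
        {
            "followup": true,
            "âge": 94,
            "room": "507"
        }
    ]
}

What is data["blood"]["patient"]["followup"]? True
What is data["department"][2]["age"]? 26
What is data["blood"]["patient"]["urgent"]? True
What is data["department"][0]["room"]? "236"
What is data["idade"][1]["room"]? "390"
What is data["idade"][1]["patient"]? "P13941"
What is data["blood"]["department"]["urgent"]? True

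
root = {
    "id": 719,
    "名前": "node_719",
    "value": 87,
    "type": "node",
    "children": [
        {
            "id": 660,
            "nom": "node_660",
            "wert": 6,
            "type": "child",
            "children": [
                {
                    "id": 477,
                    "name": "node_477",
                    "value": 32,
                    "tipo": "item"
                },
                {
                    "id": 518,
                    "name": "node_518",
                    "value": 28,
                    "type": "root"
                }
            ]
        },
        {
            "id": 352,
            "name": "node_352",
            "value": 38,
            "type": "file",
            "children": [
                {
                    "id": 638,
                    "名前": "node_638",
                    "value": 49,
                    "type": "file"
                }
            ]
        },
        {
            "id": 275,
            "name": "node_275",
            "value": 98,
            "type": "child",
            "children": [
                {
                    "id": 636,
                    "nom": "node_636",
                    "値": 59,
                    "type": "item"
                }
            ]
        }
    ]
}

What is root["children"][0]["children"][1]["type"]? "root"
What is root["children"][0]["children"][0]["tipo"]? "item"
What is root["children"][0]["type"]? "child"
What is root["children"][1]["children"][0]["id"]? 638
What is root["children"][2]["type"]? "child"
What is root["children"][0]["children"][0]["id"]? 477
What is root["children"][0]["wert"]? 6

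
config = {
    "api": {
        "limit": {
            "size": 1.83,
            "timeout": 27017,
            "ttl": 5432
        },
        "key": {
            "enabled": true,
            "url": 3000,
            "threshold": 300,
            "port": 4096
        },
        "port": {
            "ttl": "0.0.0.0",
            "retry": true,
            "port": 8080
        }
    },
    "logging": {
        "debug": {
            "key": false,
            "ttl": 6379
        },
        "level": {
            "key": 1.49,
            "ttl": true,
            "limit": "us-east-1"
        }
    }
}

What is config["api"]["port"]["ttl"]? "0.0.0.0"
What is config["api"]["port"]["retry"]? True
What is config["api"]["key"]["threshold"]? 300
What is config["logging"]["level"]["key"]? 1.49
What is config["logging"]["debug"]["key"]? False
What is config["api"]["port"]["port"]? 8080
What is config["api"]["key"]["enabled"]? True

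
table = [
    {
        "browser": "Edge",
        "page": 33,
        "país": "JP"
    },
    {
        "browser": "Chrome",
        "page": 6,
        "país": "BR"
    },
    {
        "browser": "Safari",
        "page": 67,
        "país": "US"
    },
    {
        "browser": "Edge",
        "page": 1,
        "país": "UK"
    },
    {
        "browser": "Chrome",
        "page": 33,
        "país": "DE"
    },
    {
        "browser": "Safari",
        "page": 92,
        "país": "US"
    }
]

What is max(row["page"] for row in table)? 92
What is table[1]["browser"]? "Chrome"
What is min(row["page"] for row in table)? 1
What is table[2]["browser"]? "Safari"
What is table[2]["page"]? 67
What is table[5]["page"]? 92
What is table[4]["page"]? 33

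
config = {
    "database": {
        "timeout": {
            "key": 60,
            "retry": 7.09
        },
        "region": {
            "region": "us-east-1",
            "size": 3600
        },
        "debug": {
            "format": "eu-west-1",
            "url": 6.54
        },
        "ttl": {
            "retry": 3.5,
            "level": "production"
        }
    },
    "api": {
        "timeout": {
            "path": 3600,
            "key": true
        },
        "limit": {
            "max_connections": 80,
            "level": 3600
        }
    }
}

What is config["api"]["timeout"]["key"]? True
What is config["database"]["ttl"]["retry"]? 3.5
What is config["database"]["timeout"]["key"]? 60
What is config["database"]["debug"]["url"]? 6.54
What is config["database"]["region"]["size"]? 3600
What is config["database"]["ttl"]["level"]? "production"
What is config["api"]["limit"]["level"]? 3600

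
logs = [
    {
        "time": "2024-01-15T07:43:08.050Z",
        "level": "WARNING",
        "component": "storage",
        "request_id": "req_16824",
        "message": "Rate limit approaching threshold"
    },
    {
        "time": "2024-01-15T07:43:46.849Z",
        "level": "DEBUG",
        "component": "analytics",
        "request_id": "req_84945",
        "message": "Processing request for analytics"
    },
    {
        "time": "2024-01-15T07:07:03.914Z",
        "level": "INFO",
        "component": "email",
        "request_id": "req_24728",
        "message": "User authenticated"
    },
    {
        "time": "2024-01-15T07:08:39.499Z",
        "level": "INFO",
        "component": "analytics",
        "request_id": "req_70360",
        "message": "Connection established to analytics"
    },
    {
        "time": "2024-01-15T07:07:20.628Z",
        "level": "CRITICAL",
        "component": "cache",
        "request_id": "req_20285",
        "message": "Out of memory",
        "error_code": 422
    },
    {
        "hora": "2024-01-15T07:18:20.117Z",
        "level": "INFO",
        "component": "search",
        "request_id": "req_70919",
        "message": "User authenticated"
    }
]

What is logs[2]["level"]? "INFO"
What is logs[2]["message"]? "User authenticated"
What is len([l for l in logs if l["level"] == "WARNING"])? 1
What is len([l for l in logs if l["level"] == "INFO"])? 3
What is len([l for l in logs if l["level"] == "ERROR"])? 0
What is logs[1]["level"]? "DEBUG"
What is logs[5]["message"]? "User authenticated"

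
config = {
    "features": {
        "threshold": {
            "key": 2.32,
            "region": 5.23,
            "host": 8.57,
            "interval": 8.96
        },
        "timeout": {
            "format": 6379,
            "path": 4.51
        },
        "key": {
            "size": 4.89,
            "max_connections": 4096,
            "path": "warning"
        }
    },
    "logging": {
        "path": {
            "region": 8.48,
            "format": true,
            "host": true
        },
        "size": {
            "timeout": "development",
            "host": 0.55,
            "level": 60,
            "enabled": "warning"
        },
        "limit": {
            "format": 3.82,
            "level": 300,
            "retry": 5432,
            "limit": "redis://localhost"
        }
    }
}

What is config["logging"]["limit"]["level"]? 300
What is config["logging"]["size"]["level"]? 60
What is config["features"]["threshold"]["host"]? 8.57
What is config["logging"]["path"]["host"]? True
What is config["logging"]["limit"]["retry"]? 5432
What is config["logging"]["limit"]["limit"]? "redis://localhost"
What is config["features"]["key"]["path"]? "warning"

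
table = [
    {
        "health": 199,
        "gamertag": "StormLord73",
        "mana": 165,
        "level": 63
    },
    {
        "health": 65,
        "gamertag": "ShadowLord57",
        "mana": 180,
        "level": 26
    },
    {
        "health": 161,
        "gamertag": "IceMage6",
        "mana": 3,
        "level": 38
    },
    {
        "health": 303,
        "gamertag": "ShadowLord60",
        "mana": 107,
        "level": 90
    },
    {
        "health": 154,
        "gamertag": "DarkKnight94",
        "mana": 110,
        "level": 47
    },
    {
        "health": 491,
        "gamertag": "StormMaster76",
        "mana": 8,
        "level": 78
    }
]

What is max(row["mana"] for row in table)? 180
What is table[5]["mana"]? 8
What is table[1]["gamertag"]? "ShadowLord57"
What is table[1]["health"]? 65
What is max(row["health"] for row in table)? 491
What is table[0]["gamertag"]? "StormLord73"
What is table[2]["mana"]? 3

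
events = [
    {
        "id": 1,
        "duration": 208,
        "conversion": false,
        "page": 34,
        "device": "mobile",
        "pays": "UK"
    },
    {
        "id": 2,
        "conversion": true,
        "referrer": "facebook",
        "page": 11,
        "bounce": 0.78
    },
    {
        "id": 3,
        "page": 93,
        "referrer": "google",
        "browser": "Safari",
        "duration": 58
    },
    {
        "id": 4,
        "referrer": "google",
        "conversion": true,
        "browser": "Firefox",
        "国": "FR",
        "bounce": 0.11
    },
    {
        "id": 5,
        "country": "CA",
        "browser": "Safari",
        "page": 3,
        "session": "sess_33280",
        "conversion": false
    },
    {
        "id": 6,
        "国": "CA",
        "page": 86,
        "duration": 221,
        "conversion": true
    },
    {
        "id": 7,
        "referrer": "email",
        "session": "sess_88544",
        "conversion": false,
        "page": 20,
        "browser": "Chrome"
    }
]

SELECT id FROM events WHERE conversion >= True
[2, 4, 6]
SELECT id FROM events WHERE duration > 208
[6]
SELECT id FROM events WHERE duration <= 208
[1, 3]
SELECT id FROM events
[1, 2, 3, 4, 5, 6, 7]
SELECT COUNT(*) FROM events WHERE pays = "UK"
1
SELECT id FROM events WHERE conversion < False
[]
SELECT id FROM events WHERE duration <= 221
[1, 3, 6]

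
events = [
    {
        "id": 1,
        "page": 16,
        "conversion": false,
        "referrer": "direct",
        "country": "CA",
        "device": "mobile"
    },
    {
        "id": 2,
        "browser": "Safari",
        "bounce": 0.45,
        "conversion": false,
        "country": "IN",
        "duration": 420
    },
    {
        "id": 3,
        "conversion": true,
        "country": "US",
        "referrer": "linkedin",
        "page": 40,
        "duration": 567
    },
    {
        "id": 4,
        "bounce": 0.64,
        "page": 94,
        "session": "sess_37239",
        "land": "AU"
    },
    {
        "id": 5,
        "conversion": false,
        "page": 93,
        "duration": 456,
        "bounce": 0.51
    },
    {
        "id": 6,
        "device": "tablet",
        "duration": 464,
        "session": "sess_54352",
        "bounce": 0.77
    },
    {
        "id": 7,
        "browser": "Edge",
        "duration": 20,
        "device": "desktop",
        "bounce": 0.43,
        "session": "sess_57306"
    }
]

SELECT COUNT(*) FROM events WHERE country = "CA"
1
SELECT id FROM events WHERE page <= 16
[1]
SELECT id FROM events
[1, 2, 3, 4, 5, 6, 7]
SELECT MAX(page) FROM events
94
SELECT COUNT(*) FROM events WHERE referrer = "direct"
1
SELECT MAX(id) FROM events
7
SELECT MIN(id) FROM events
1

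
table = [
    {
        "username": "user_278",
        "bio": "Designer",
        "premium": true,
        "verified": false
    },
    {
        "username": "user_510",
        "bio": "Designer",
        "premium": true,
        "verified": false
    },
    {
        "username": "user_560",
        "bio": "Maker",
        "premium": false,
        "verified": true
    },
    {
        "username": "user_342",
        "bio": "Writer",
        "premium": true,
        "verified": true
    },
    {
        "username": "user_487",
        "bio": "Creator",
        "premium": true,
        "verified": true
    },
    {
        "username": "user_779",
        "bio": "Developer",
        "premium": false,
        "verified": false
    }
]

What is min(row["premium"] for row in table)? False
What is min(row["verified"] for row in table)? False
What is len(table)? 6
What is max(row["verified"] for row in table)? True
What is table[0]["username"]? "user_278"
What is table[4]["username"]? "user_487"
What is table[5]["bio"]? "Developer"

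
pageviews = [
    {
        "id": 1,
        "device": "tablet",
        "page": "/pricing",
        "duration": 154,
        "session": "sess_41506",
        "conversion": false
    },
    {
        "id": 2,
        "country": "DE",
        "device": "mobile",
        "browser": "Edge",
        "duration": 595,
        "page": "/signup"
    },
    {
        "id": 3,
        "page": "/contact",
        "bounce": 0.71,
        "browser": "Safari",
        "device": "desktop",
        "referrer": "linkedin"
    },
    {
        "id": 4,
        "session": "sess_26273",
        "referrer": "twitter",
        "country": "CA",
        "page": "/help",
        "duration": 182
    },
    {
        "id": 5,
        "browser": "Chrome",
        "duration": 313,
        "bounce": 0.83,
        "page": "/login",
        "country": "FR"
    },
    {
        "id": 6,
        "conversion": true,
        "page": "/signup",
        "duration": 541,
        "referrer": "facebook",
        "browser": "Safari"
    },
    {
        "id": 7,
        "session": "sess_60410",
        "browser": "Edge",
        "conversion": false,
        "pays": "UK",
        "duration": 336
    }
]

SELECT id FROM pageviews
[1, 2, 3, 4, 5, 6, 7]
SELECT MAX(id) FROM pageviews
7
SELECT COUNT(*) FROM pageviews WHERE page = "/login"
1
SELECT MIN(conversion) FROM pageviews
False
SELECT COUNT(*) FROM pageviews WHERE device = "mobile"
1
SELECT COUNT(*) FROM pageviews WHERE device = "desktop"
1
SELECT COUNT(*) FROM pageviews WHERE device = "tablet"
1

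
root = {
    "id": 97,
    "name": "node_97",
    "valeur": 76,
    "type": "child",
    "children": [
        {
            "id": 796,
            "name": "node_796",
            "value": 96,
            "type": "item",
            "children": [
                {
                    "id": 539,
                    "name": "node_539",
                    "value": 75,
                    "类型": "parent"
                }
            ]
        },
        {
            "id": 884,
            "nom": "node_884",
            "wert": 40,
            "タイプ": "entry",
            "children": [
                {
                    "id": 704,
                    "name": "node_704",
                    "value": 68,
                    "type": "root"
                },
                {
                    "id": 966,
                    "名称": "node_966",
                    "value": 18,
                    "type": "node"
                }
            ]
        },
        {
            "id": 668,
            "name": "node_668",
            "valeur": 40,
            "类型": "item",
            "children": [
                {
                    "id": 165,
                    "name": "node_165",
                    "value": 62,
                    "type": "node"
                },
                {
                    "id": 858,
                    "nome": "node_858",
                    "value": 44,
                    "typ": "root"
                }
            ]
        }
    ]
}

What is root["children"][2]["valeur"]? 40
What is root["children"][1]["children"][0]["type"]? "root"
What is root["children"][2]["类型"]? "item"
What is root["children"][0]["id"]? 796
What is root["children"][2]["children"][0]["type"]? "node"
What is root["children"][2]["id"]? 668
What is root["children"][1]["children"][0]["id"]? 704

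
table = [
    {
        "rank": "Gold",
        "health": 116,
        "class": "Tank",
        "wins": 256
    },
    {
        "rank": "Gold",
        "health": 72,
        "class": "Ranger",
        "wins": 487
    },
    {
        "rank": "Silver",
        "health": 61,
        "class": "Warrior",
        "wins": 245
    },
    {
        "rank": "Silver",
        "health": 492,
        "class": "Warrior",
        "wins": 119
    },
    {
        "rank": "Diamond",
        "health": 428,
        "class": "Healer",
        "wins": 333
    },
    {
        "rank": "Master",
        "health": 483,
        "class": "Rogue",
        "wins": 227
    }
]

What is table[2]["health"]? 61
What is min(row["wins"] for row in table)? 119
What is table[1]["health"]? 72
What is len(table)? 6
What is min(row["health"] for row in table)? 61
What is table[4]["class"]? "Healer"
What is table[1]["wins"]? 487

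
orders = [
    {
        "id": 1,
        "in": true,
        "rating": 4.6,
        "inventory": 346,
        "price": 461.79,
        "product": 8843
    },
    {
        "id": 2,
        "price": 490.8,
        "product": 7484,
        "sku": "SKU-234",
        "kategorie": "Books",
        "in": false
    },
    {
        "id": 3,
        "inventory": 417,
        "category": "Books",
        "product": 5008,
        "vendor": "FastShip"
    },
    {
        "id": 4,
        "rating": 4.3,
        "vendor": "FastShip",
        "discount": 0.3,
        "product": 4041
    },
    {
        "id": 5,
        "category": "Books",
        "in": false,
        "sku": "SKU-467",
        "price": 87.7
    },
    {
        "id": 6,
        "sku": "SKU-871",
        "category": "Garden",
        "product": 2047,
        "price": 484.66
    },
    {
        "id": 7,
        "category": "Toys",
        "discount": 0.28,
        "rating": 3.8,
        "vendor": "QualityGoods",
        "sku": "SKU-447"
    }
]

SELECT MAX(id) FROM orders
7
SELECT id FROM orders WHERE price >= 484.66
[2, 6]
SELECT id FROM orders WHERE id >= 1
[1, 2, 3, 4, 5, 6, 7]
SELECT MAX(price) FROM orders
490.8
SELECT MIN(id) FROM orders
1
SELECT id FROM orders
[1, 2, 3, 4, 5, 6, 7]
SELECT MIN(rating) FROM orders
3.8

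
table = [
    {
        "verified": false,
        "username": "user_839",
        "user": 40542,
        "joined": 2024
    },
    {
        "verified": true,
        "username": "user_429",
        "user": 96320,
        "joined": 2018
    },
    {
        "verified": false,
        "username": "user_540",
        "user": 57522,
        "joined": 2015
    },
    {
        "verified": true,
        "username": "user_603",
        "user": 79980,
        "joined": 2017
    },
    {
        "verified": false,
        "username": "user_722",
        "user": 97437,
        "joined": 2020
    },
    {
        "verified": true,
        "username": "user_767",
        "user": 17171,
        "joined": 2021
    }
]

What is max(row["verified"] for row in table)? True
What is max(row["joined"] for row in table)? 2024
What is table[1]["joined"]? 2018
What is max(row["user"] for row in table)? 97437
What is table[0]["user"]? 40542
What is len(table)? 6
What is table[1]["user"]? 96320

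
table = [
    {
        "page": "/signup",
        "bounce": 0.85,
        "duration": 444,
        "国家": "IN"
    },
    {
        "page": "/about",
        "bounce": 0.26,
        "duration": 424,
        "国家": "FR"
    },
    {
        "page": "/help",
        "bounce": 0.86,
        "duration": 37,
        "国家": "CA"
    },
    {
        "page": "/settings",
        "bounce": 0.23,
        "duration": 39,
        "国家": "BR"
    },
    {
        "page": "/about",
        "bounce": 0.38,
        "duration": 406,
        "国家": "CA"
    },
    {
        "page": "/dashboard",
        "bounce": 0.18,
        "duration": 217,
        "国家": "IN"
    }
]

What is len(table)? 6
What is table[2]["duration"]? 37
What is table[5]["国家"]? "IN"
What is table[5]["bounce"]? 0.18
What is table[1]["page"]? "/about"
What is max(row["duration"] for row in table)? 444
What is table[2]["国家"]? "CA"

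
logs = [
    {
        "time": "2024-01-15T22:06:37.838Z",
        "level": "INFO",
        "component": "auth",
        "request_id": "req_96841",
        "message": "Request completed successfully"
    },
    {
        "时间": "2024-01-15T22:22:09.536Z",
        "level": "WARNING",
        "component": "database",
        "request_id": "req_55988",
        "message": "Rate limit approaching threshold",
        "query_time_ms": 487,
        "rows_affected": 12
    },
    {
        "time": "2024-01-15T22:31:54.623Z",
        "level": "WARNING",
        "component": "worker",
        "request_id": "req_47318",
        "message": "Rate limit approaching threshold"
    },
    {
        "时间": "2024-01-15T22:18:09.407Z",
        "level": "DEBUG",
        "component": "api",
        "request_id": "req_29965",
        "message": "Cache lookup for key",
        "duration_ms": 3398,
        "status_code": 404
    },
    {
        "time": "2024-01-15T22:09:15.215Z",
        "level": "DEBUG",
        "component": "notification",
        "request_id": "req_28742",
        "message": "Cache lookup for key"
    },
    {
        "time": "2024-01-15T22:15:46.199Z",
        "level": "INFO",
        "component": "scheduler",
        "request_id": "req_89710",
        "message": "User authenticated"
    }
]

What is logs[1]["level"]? "WARNING"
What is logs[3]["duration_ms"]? 3398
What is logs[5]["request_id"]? "req_89710"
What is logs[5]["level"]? "INFO"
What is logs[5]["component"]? "scheduler"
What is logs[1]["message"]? "Rate limit approaching threshold"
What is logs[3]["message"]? "Cache lookup for key"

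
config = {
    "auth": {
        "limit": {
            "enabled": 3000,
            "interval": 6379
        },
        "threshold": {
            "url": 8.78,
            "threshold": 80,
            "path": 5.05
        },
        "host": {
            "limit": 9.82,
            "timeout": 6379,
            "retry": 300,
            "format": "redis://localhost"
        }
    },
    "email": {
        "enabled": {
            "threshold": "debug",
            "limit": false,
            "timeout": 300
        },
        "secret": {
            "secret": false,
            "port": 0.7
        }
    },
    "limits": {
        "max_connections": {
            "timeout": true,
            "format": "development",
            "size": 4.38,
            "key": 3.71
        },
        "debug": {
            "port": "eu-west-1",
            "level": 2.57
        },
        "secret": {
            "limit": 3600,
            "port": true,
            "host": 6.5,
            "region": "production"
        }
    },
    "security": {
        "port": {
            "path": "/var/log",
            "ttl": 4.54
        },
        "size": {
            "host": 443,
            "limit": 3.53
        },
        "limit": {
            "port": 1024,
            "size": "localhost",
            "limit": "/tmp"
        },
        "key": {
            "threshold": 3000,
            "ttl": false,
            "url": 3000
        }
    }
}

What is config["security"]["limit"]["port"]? 1024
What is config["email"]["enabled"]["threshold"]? "debug"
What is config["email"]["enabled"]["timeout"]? 300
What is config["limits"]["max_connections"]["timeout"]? True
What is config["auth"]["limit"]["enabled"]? 3000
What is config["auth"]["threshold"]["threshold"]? 80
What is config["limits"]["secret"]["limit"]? 3600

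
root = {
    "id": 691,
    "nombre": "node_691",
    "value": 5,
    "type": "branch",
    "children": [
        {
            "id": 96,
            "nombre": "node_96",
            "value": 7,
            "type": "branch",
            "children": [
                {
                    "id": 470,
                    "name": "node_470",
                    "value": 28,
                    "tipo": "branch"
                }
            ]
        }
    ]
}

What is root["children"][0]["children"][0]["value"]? 28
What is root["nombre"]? "node_691"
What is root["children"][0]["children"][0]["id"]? 470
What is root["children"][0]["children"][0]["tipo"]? "branch"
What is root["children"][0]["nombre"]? "node_96"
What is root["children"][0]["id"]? 96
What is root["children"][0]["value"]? 7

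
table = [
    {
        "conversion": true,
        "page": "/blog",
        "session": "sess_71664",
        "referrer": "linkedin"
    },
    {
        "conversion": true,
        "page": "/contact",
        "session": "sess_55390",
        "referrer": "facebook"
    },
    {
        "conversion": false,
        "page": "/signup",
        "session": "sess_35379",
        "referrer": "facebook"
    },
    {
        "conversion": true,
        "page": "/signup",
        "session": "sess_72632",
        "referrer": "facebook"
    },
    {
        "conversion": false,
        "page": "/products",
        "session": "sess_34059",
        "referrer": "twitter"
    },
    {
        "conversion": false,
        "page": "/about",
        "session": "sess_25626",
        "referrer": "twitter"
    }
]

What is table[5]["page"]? "/about"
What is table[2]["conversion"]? False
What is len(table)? 6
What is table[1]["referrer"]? "facebook"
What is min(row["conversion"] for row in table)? False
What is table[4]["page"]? "/products"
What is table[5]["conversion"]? False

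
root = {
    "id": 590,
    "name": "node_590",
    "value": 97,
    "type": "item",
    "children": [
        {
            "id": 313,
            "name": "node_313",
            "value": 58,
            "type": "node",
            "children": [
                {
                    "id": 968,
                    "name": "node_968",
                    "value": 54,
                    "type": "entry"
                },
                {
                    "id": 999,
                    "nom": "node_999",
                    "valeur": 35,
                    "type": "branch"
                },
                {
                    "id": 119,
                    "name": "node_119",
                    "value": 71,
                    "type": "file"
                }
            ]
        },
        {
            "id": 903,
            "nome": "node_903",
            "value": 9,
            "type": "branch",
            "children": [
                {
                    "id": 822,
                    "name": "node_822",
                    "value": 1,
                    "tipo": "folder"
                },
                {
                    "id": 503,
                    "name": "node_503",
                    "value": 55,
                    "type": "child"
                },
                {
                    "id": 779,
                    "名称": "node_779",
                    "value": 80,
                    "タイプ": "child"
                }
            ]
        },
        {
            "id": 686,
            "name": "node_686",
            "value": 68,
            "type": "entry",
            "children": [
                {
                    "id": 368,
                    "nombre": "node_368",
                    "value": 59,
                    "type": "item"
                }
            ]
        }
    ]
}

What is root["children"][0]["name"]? "node_313"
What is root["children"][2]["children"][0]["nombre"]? "node_368"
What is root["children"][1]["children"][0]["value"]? 1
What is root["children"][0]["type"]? "node"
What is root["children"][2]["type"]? "entry"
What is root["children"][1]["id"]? 903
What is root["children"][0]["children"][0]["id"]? 968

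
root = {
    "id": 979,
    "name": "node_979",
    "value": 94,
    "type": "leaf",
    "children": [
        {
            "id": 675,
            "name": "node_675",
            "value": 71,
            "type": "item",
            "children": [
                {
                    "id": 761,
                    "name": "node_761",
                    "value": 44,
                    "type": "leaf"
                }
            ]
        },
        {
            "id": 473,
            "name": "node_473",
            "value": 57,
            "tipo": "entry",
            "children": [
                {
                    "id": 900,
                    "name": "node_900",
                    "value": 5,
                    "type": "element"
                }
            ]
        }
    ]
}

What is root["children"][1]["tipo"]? "entry"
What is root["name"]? "node_979"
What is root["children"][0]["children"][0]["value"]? 44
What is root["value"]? 94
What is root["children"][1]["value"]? 57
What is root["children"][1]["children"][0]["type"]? "element"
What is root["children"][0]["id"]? 675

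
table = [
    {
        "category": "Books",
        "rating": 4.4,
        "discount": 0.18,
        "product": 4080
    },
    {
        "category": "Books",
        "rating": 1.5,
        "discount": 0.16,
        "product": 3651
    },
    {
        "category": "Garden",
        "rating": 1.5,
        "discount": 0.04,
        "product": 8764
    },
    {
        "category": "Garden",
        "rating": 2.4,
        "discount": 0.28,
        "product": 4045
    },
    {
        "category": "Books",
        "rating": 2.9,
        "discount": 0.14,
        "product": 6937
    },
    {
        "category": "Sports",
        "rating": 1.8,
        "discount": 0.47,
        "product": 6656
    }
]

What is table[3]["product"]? 4045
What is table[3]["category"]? "Garden"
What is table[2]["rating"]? 1.5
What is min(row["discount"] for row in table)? 0.04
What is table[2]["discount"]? 0.04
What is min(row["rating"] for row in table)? 1.5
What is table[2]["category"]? "Garden"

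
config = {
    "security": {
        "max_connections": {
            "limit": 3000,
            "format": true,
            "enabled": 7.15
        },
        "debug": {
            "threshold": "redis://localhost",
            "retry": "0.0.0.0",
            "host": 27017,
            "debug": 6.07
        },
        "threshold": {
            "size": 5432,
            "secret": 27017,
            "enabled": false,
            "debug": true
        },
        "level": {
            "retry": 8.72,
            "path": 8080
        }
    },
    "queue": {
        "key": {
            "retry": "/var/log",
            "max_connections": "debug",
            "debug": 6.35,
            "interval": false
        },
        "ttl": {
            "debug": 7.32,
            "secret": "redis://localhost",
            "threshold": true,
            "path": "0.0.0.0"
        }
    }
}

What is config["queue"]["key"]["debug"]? 6.35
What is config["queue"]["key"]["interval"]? False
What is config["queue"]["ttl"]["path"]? "0.0.0.0"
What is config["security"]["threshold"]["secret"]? 27017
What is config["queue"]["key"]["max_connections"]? "debug"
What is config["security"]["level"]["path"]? 8080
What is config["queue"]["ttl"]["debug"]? 7.32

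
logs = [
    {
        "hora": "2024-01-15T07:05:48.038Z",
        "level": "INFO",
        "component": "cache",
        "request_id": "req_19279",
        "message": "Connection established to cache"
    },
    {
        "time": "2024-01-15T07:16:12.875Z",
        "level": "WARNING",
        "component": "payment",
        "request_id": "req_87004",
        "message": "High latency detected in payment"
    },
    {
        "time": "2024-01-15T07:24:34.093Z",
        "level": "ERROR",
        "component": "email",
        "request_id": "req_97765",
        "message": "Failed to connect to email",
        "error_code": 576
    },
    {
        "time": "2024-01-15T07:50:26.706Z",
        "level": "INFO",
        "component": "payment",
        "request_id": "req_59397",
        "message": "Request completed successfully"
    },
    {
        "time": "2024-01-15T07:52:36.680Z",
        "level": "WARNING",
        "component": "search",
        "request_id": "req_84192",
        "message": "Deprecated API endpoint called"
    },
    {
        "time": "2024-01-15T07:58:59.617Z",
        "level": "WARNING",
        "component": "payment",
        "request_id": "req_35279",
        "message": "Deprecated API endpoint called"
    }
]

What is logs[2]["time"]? "2024-01-15T07:24:34.093Z"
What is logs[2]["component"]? "email"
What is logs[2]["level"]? "ERROR"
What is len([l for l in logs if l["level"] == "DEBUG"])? 0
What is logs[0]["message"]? "Connection established to cache"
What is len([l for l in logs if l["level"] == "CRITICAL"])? 0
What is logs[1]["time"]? "2024-01-15T07:16:12.875Z"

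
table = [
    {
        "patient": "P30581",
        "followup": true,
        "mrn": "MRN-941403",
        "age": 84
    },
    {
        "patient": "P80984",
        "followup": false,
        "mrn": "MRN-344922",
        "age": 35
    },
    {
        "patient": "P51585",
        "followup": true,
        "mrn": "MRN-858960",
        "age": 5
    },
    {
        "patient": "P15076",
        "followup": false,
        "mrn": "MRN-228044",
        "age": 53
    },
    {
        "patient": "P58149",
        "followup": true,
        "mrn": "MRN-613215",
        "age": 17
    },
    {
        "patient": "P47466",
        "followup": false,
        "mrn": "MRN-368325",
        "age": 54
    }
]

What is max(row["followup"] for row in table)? True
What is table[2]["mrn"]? "MRN-858960"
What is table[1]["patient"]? "P80984"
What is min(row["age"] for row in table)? 5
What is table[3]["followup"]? False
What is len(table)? 6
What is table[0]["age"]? 84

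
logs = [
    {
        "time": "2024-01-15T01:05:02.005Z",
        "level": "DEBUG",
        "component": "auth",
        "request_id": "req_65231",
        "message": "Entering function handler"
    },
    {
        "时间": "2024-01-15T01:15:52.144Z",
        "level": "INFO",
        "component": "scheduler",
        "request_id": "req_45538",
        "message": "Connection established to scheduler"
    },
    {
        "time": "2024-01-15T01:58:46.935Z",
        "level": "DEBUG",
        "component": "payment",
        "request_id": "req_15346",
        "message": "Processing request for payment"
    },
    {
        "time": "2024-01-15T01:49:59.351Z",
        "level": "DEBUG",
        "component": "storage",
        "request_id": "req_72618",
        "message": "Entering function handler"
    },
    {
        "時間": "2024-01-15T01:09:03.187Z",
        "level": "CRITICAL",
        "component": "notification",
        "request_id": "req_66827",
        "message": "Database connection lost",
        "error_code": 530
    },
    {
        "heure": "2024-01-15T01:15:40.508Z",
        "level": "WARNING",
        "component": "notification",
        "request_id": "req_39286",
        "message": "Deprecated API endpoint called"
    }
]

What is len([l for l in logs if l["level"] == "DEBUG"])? 3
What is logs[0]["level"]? "DEBUG"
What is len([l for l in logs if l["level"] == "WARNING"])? 1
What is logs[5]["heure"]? "2024-01-15T01:15:40.508Z"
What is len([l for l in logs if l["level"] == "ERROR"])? 0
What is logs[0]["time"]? "2024-01-15T01:05:02.005Z"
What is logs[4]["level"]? "CRITICAL"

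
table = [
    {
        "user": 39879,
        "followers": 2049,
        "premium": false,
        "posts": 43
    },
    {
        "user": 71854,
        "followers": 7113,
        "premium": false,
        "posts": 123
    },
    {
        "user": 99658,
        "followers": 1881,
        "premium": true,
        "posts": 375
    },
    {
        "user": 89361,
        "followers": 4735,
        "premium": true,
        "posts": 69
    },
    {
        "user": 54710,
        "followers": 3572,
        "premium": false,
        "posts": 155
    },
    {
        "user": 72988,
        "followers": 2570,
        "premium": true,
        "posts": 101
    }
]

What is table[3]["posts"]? 69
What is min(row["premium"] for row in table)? False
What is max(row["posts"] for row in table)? 375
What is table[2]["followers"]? 1881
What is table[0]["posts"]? 43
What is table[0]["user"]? 39879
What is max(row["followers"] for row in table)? 7113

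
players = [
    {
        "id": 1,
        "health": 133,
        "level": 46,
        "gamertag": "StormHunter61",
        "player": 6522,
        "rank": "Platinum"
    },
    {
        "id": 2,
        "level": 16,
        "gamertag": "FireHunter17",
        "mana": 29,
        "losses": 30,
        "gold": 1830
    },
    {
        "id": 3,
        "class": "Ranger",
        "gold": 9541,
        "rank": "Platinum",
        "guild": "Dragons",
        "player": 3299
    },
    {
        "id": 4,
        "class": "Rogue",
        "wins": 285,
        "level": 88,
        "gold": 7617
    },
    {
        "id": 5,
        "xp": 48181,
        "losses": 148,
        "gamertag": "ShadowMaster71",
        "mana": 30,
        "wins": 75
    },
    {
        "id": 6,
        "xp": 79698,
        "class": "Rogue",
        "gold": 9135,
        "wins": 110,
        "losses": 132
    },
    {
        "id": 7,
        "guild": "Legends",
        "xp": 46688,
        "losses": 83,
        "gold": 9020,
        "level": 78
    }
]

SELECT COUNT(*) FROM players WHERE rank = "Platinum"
2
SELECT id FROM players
[1, 2, 3, 4, 5, 6, 7]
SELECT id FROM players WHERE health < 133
[]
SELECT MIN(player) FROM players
3299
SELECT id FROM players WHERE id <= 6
[1, 2, 3, 4, 5, 6]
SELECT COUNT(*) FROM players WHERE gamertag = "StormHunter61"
1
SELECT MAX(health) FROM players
133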